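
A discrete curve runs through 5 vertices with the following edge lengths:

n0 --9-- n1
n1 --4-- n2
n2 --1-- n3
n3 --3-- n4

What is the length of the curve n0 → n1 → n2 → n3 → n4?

Arc length = 9 + 4 + 1 + 3 = 17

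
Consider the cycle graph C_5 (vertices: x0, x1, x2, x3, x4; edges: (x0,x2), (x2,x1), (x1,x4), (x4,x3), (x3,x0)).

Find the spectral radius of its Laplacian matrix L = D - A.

The cycle graph C_n has Laplacian eigenvalues λ_k = 2 − 2cos(2πk/n), k = 0, 1, …, n−1. Here n = 5:
k=0: 2 − 2cos(0) = 0.0; k=1: 2 − 2cos(2π/5) = 1.382; k=2: 2 − 2cos(4π/5) = 3.618; k=3: 2 − 2cos(6π/5) = 3.618; k=4: 2 − 2cos(8π/5) = 1.382.
Laplacian eigenvalues: [0.0, 1.382, 1.382, 3.618, 3.618]. Largest eigenvalue (spectral radius) = 3.618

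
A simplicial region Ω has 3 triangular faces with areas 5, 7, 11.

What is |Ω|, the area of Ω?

5 + 7 + 11 = 23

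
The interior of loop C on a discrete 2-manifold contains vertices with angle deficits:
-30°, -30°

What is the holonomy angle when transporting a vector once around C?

Holonomy = total enclosed curvature = (-30°) + (-30°) = -60°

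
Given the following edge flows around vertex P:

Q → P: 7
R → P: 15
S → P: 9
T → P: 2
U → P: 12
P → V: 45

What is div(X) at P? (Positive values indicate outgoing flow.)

Divergence = sum of outgoing flows = (-7) + (-15) + (-9) + (-2) + (-12) + 45 = 0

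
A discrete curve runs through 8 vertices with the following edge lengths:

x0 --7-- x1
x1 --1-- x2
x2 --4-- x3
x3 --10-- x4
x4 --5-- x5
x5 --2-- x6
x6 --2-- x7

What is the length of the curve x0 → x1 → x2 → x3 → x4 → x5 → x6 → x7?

Arc length = 7 + 1 + 4 + 10 + 5 + 2 + 2 = 31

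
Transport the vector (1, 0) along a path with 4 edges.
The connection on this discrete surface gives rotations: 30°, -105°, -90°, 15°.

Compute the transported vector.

Total rotation: 30° + (-105°) + (-90°) + 15° = -150°. Final vector: (-0.8660, -0.5000)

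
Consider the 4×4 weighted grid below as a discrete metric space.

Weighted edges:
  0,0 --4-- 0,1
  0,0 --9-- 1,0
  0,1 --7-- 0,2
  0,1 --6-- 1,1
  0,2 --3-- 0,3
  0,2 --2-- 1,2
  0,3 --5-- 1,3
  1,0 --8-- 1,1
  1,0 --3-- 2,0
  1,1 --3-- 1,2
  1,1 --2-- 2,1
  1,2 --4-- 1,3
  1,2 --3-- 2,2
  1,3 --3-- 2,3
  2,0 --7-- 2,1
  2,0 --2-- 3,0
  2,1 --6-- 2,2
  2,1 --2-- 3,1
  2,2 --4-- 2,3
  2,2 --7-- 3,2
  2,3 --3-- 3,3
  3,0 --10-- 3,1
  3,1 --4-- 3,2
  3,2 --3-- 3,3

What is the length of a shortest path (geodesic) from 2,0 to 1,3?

Shortest path: 2,0 → 2,1 → 1,1 → 1,2 → 1,3, total weight = 16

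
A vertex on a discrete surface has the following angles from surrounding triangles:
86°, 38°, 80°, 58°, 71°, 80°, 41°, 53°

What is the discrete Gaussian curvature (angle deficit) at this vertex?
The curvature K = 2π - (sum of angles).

Sum of angles = 507°. K = 360° - 507° = -147° = -49π/60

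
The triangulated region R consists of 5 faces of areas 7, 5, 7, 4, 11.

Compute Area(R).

7 + 5 + 7 + 4 + 11 = 34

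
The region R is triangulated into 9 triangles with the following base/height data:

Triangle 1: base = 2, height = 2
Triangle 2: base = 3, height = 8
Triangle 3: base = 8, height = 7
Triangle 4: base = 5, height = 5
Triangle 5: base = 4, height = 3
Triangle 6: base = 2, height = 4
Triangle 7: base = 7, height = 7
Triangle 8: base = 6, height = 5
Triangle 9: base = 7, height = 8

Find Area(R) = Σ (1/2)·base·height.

(1/2)×2×2 + (1/2)×3×8 + (1/2)×8×7 + (1/2)×5×5 + (1/2)×4×3 + (1/2)×2×4 + (1/2)×7×7 + (1/2)×6×5 + (1/2)×7×8 = 132.0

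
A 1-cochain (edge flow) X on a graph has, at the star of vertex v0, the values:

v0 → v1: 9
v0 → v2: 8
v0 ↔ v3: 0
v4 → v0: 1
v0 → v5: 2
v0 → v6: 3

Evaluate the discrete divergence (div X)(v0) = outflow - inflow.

Divergence = sum of outgoing flows = 9 + 8 + 0 + (-1) + 2 + 3 = 21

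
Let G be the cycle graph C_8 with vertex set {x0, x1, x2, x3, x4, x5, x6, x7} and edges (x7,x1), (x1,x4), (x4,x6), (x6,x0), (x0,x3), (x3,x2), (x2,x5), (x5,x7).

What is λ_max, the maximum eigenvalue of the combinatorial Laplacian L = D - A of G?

The cycle graph C_n has Laplacian eigenvalues λ_k = 2 − 2cos(2πk/n), k = 0, 1, …, n−1. Here n = 8:
k=0: 2 − 2cos(0) = 0.0; k=1: 2 − 2cos(π/4) = 0.5858; k=2: 2 − 2cos(π/2) = 2.0; k=3: 2 − 2cos(3π/4) = 3.4142; k=4: 2 − 2cos(π) = 4.0; k=5: 2 − 2cos(5π/4) = 3.4142; k=6: 2 − 2cos(3π/2) = 2.0; k=7: 2 − 2cos(7π/4) = 0.5858.
Laplacian eigenvalues: [0.0, 0.5858, 0.5858, 2.0, 2.0, 3.4142, 3.4142, 4.0]. Largest eigenvalue (spectral radius) = 4.0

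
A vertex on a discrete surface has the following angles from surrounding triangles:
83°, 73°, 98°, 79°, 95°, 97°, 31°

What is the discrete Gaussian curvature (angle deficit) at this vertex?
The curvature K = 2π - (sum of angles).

Sum of angles = 556°. K = 360° - 556° = -196° = -49π/45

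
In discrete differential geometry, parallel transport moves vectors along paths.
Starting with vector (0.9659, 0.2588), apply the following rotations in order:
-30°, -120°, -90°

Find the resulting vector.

Total rotation: (-30°) + (-120°) + (-90°) = -240° ≡ 120° (mod 360°). Final vector: (-0.7071, 0.7071)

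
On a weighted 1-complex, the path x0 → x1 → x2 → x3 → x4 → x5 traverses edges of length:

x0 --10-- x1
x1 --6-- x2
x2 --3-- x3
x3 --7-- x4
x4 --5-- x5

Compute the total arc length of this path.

Arc length = 10 + 6 + 3 + 7 + 5 = 31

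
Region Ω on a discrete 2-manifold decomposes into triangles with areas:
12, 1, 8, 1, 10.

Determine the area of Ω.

12 + 1 + 8 + 1 + 10 = 32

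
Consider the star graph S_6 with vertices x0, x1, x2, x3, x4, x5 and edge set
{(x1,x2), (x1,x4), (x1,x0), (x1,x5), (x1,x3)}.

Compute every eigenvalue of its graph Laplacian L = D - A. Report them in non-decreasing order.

The star S_6 is the complete bipartite graph K_{1,5} (one hub of degree 5, 5 leaves of degree 1). The Laplacian spectrum of K_{p,q} is 0, p (multiplicity q−1), q (multiplicity p−1), p+q. With p = 1, q = 5: 0 once, 1 with multiplicity 4, and 6 once. (Check: trace L = sum of degrees = 10 = 4·1 + 6.)
Laplacian eigenvalues (increasing order): [0.0, 1.0, 1.0, 1.0, 1.0, 6.0]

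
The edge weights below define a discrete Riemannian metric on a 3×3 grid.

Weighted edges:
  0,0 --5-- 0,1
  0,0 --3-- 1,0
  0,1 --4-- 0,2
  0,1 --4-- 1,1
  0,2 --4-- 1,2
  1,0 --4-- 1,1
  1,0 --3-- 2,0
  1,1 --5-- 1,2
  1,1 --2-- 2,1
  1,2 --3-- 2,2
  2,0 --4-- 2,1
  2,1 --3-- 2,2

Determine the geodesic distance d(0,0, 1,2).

Shortest path: 0,0 → 1,0 → 1,1 → 1,2, total weight = 12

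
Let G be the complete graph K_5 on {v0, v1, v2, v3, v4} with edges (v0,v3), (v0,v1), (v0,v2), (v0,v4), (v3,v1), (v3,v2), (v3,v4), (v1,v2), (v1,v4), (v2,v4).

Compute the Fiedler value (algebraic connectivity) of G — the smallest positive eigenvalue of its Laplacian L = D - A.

For the complete graph K_n, L = nI − J (J = all-ones matrix). J has eigenvalues n (once, eigenvector 𝟙) and 0 (multiplicity n−1), so L has eigenvalues 0 (once) and n (multiplicity n−1). Here n = 5: eigenvalue 0 once and 5 with multiplicity 4.
Laplacian eigenvalues: [0.0, 5.0, 5.0, 5.0, 5.0]. Algebraic connectivity (smallest non-zero eigenvalue) = 5.0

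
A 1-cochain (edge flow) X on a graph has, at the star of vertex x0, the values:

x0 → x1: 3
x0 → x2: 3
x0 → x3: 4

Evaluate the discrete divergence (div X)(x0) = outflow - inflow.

Divergence = sum of outgoing flows = 3 + 3 + 4 = 10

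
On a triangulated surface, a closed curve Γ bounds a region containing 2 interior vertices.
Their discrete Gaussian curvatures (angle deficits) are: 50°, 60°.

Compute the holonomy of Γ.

Holonomy = total enclosed curvature = 50° + 60° = 110°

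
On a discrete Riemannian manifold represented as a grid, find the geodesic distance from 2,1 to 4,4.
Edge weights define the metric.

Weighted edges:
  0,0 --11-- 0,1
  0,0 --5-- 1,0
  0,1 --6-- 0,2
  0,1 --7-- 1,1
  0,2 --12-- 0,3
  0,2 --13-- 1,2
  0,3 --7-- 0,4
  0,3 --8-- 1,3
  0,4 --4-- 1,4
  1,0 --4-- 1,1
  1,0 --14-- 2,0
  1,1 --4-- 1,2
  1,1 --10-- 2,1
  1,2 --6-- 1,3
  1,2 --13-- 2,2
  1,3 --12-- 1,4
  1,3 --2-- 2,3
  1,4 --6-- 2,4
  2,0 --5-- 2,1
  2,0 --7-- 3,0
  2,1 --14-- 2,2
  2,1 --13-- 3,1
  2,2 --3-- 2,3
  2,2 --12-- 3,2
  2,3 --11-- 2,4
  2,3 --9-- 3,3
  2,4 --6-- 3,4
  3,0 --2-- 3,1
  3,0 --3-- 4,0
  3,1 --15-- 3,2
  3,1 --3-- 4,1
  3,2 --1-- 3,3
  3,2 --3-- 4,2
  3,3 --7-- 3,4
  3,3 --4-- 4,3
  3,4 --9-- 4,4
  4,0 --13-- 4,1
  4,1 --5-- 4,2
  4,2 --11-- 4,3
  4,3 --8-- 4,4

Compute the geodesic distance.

Shortest path: 2,1 → 3,1 → 4,1 → 4,2 → 3,2 → 3,3 → 4,3 → 4,4, total weight = 37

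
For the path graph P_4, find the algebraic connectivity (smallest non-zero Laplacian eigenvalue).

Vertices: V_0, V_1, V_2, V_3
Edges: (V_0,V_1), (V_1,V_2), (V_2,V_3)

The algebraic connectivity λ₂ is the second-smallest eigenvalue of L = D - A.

The path graph P_n has Laplacian eigenvalues λ_k = 2 − 2cos(kπ/n), k = 0, 1, …, n−1. Here n = 4:
k=0: 2 − 2cos(0) = 0.0; k=1: 2 − 2cos(π/4) = 0.5858; k=2: 2 − 2cos(π/2) = 2.0; k=3: 2 − 2cos(3π/4) = 3.4142.
Laplacian eigenvalues: [0.0, 0.5858, 2.0, 3.4142]. Algebraic connectivity (smallest non-zero eigenvalue) = 0.5858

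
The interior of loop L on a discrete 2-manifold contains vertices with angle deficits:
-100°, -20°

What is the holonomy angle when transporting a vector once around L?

Holonomy = total enclosed curvature = (-100°) + (-20°) = -120°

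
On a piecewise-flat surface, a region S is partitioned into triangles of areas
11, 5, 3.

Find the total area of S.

11 + 5 + 3 = 19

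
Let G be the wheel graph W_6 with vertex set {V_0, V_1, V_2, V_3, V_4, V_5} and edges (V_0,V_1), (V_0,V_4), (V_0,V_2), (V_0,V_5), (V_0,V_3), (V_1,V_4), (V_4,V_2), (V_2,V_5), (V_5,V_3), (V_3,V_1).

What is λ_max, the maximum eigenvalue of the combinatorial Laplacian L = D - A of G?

The wheel W_6 is the join K_1 ∨ C_5 (a hub joined to every vertex of a cycle of length 5). For a join G ∨ H (G on p vertices, H on q vertices) the Laplacian spectrum is 0, p+q, the eigenvalues of L(G) other than one 0 each shifted by +q, and the eigenvalues of L(H) other than one 0 each shifted by +p. With G = K_1 (p = 1, nothing left after dropping its 0) and H = C_5 (q = 5, eigenvalues 2 − 2cos(2πk/5), k = 0, …, 4; drop k = 0), the spectrum of W_6 is 0, 6, and 1 + (2 − 2cos(2πk/5)) = 3 − 2cos(2πk/5) for k = 1, …, 4:
k=1: 3 − 2cos(2π/5) = 2.382; k=2: 3 − 2cos(4π/5) = 4.618; k=3: 3 − 2cos(6π/5) = 4.618; k=4: 3 − 2cos(8π/5) = 2.382.
Laplacian eigenvalues: [0.0, 2.382, 2.382, 4.618, 4.618, 6.0]. Largest eigenvalue (spectral radius) = 6.0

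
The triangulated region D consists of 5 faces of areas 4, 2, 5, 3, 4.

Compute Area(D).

4 + 2 + 5 + 3 + 4 = 18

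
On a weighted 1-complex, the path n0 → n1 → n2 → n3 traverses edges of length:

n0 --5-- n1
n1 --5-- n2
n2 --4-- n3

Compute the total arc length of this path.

Arc length = 5 + 5 + 4 = 14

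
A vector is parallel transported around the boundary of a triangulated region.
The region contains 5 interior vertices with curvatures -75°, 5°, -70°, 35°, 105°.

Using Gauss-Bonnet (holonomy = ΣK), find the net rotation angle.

Holonomy = total enclosed curvature = (-75°) + 5° + (-70°) + 35° + 105° = 0°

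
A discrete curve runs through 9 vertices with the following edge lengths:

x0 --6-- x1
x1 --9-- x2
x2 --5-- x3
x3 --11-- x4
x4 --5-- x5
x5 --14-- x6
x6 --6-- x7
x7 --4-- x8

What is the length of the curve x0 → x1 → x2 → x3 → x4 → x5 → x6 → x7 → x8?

Arc length = 6 + 9 + 5 + 11 + 5 + 14 + 6 + 4 = 60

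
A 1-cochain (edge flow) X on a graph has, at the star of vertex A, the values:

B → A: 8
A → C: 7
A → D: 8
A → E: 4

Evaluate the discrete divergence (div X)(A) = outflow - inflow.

Divergence = sum of outgoing flows = (-8) + 7 + 8 + 4 = 11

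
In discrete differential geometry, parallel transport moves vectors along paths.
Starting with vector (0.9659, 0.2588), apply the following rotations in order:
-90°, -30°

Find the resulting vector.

Total rotation: (-90°) + (-30°) = -120°. Final vector: (-0.2588, -0.9659)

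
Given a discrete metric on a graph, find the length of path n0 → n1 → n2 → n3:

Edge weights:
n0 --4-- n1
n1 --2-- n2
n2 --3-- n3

Arc length = 4 + 2 + 3 = 9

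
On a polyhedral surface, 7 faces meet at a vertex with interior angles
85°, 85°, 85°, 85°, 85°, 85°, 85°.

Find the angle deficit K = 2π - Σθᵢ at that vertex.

Sum of angles = 595°. K = 360° - 595° = -235° = -47π/36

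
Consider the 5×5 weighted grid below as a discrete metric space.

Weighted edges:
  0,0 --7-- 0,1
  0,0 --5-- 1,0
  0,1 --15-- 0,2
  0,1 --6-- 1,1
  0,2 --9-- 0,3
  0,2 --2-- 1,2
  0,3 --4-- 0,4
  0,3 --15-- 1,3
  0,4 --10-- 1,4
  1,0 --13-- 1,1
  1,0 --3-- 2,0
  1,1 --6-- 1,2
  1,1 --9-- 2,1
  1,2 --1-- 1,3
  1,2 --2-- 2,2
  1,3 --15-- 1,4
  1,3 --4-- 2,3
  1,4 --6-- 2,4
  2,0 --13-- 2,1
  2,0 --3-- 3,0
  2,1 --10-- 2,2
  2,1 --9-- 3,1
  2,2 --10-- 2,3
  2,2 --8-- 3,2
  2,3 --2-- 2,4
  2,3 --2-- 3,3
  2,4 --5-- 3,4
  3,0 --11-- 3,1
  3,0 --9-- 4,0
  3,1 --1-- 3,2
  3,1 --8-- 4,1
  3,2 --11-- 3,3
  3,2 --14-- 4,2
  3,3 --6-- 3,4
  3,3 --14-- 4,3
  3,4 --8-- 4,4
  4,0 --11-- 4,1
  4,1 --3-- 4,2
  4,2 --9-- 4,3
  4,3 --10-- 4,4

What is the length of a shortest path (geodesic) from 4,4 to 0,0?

Shortest path: 4,4 → 3,4 → 2,4 → 2,3 → 1,3 → 1,2 → 1,1 → 0,1 → 0,0, total weight = 39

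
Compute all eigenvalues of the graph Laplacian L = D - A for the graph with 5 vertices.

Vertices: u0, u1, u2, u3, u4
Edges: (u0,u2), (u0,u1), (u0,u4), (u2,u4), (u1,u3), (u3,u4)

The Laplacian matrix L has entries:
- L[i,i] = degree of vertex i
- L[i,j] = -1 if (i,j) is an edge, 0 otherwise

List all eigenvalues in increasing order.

Degrees: deg(u0) = 3, deg(u1) = 2, deg(u2) = 2, deg(u3) = 2, deg(u4) = 3.
L = D − A with rows/columns ordered (u0, u1, u2, u3, u4):
  [ 3, -1, -1,  0, -1]
  [-1,  2,  0, -1,  0]
  [-1,  0,  2,  0, -1]
  [ 0, -1,  0,  2, -1]
  [-1,  0, -1, -1,  3]
Characteristic polynomial: det(λI − L) = λ(λ² − 5λ + 5)(λ² − 7λ + 11).
Roots: λ = 0; (λ² − 5λ + 5) = 0 ⇒ λ = (5 ± √5)/2 ≈ 1.382, 3.618; (λ² − 7λ + 11) = 0 ⇒ λ = (7 ± √5)/2 ≈ 2.382, 4.618.
(Check: the roots sum (with multiplicity) to 12, matching trace L = Σdeg = 2·6 = 12.)
Laplacian eigenvalues (increasing order): [0.0, 1.382, 2.382, 3.618, 4.618]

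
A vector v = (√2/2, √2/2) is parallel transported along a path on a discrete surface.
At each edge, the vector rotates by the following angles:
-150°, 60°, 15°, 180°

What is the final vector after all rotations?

Total rotation: (-150°) + 60° + 15° + 180° = 105°. Final vector: (-0.8660, 0.5000)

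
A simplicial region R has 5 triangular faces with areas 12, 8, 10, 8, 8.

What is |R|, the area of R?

12 + 8 + 10 + 8 + 8 = 46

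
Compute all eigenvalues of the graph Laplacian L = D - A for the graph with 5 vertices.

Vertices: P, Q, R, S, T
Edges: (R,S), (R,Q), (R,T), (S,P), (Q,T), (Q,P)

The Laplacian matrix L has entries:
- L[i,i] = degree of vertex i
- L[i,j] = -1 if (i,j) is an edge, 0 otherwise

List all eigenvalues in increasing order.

Degrees: deg(P) = 2, deg(Q) = 3, deg(R) = 3, deg(S) = 2, deg(T) = 2.
L = D − A with rows/columns ordered (P, Q, R, S, T):
  [ 2, -1,  0, -1,  0]
  [-1,  3, -1,  0, -1]
  [ 0, -1,  3, -1, -1]
  [-1,  0, -1,  2,  0]
  [ 0, -1, -1,  0,  2]
Characteristic polynomial: det(λI − L) = λ(λ² − 5λ + 5)(λ² − 7λ + 11).
Roots: λ = 0; (λ² − 5λ + 5) = 0 ⇒ λ = (5 ± √5)/2 ≈ 1.382, 3.618; (λ² − 7λ + 11) = 0 ⇒ λ = (7 ± √5)/2 ≈ 2.382, 4.618.
(Check: the roots sum (with multiplicity) to 12, matching trace L = Σdeg = 2·6 = 12.)
Laplacian eigenvalues (increasing order): [0.0, 1.382, 2.382, 3.618, 4.618]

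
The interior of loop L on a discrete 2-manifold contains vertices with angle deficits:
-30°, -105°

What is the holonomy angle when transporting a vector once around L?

Holonomy = total enclosed curvature = (-30°) + (-105°) = -135°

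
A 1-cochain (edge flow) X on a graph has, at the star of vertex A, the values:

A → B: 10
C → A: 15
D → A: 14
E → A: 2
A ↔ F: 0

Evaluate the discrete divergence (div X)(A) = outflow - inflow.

Divergence = sum of outgoing flows = 10 + (-15) + (-14) + (-2) + 0 = -21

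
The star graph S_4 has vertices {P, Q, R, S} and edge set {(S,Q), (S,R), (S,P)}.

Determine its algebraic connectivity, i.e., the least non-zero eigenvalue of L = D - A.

The star S_4 is the complete bipartite graph K_{1,3} (one hub of degree 3, 3 leaves of degree 1). The Laplacian spectrum of K_{p,q} is 0, p (multiplicity q−1), q (multiplicity p−1), p+q. With p = 1, q = 3: 0 once, 1 with multiplicity 2, and 4 once. (Check: trace L = sum of degrees = 6 = 2·1 + 4.)
Laplacian eigenvalues: [0.0, 1.0, 1.0, 4.0]. Algebraic connectivity (smallest non-zero eigenvalue) = 1.0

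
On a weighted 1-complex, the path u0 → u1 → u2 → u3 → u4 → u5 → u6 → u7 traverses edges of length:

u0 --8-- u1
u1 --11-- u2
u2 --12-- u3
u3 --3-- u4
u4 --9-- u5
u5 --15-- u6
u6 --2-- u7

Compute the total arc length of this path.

Arc length = 8 + 11 + 12 + 3 + 9 + 15 + 2 = 60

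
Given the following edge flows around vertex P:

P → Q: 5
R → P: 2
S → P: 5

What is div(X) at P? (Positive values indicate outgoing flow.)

Divergence = sum of outgoing flows = 5 + (-2) + (-5) = -2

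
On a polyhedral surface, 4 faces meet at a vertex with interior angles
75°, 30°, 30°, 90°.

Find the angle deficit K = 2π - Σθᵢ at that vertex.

Sum of angles = 225°. K = 360° - 225° = 135° = 3π/4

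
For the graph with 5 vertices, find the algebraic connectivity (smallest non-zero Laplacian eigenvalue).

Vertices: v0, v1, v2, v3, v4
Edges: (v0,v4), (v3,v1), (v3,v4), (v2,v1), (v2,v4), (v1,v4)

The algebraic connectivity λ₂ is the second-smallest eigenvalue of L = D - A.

Degrees: deg(v0) = 1, deg(v1) = 3, deg(v2) = 2, deg(v3) = 2, deg(v4) = 4.
L = D − A with rows/columns ordered (v0, v1, v2, v3, v4):
  [ 1,  0,  0,  0, -1]
  [ 0,  3, -1, -1, -1]
  [ 0, -1,  2,  0, -1]
  [ 0, -1,  0,  2, -1]
  [-1, -1, -1, -1,  4]
Characteristic polynomial: det(λI − L) = λ(λ − 1)(λ − 2)(λ − 4)(λ − 5).
Roots: λ = 0; (λ − 1) = 0 ⇒ λ = 1; (λ − 2) = 0 ⇒ λ = 2; (λ − 4) = 0 ⇒ λ = 4; (λ − 5) = 0 ⇒ λ = 5.
(Check: the roots sum (with multiplicity) to 12, matching trace L = Σdeg = 2·6 = 12.)
Laplacian eigenvalues: [0.0, 1.0, 2.0, 4.0, 5.0]. Algebraic connectivity (smallest non-zero eigenvalue) = 1.0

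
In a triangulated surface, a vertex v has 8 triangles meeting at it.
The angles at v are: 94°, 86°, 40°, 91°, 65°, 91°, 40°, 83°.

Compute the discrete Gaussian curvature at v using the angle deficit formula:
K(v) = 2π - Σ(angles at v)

Sum of angles = 590°. K = 360° - 590° = -230° = -23π/18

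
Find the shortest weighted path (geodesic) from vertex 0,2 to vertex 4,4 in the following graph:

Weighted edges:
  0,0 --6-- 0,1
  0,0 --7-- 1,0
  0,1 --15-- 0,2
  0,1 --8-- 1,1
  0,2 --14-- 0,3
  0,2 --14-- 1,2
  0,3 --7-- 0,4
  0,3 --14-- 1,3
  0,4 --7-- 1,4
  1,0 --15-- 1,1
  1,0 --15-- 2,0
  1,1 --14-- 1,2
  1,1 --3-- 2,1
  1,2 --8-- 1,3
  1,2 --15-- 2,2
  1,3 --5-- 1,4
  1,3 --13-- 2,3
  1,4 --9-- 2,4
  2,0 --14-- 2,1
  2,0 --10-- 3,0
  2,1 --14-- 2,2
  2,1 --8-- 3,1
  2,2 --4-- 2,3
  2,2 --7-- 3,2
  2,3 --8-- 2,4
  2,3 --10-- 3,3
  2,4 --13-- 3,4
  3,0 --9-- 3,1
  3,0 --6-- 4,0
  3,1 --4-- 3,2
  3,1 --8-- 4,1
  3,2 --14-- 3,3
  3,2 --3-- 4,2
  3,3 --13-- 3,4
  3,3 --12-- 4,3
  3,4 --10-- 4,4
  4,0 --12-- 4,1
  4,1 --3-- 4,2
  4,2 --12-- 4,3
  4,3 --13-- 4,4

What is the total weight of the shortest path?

Shortest path: 0,2 → 1,2 → 1,3 → 1,4 → 2,4 → 3,4 → 4,4, total weight = 59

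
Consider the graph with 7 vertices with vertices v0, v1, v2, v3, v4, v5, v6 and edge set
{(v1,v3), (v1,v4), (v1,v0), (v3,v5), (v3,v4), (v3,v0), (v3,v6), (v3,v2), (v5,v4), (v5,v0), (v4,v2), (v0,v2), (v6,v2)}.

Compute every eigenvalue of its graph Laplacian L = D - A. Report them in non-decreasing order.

Degrees: deg(v0) = 4, deg(v1) = 3, deg(v2) = 4, deg(v3) = 6, deg(v4) = 4, deg(v5) = 3, deg(v6) = 2.
L = D − A with rows/columns ordered (v0, v1, v2, v3, v4, v5, v6):
  [ 4, -1, -1, -1,  0, -1,  0]
  [-1,  3,  0, -1, -1,  0,  0]
  [-1,  0,  4, -1, -1,  0, -1]
  [-1, -1, -1,  6, -1, -1, -1]
  [ 0, -1, -1, -1,  4, -1,  0]
  [-1,  0,  0, -1, -1,  3,  0]
  [ 0,  0, -1, -1,  0,  0,  2]
Characteristic polynomial: det(λI − L) = λ(λ² − 8λ + 11)(λ − 3)(λ − 4)²(λ − 7).
Roots: λ = 0; (λ² − 8λ + 11) = 0 ⇒ λ = 4 ± √5 ≈ 1.7639, 6.2361; (λ − 3) = 0 ⇒ λ = 3; (λ − 4) = 0 ⇒ λ = 4 (multiplicity 2); (λ − 7) = 0 ⇒ λ = 7.
(Check: the roots sum (with multiplicity) to 26, matching trace L = Σdeg = 2·13 = 26.)
Laplacian eigenvalues (increasing order): [0.0, 1.7639, 3.0, 4.0, 4.0, 6.2361, 7.0]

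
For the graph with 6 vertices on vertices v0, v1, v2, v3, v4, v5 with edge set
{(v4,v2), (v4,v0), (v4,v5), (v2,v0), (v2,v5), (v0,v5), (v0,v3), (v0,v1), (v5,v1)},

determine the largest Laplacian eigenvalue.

Degrees: deg(v0) = 5, deg(v1) = 2, deg(v2) = 3, deg(v3) = 1, deg(v4) = 3, deg(v5) = 4.
L = D − A with rows/columns ordered (v0, v1, v2, v3, v4, v5):
  [ 5, -1, -1, -1, -1, -1]
  [-1,  2,  0,  0,  0, -1]
  [-1,  0,  3,  0, -1, -1]
  [-1,  0,  0,  1,  0,  0]
  [-1,  0, -1,  0,  3, -1]
  [-1, -1, -1,  0, -1,  4]
Characteristic polynomial: det(λI − L) = λ(λ − 1)(λ − 2)(λ − 4)(λ − 5)(λ − 6).
Roots: λ = 0; (λ − 1) = 0 ⇒ λ = 1; (λ − 2) = 0 ⇒ λ = 2; (λ − 4) = 0 ⇒ λ = 4; (λ − 5) = 0 ⇒ λ = 5; (λ − 6) = 0 ⇒ λ = 6.
(Check: the roots sum (with multiplicity) to 18, matching trace L = Σdeg = 2·9 = 18.)
Laplacian eigenvalues: [0.0, 1.0, 2.0, 4.0, 5.0, 6.0]. Largest eigenvalue (spectral radius) = 6.0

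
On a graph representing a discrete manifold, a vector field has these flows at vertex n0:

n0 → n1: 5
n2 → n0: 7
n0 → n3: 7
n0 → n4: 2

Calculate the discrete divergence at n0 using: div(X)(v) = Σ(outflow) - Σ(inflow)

Divergence = sum of outgoing flows = 5 + (-7) + 7 + 2 = 7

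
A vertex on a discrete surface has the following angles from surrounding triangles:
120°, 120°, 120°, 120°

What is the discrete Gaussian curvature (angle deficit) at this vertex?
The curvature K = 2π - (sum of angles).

Sum of angles = 480°. K = 360° - 480° = -120° = -2π/3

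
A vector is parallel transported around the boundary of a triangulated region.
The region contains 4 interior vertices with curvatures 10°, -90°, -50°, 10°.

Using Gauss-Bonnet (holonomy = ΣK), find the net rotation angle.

Holonomy = total enclosed curvature = 10° + (-90°) + (-50°) + 10° = -120°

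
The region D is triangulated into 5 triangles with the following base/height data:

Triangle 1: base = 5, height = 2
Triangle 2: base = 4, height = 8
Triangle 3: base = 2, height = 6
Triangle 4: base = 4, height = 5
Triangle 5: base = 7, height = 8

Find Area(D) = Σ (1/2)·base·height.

(1/2)×5×2 + (1/2)×4×8 + (1/2)×2×6 + (1/2)×4×5 + (1/2)×7×8 = 65.0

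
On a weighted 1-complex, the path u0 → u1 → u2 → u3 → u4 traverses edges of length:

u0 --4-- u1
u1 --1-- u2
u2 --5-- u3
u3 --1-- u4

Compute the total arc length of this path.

Arc length = 4 + 1 + 5 + 1 = 11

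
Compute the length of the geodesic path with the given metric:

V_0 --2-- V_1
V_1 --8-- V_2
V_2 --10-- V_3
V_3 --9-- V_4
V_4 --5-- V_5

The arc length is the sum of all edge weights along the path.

Arc length = 2 + 8 + 10 + 9 + 5 = 34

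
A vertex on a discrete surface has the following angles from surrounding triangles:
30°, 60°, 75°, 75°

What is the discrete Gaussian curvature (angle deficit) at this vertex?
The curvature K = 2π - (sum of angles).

Sum of angles = 240°. K = 360° - 240° = 120° = 2π/3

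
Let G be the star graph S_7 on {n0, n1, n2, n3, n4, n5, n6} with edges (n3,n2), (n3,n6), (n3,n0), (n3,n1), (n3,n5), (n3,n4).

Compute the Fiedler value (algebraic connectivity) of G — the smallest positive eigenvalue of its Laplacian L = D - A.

The star S_7 is the complete bipartite graph K_{1,6} (one hub of degree 6, 6 leaves of degree 1). The Laplacian spectrum of K_{p,q} is 0, p (multiplicity q−1), q (multiplicity p−1), p+q. With p = 1, q = 6: 0 once, 1 with multiplicity 5, and 7 once. (Check: trace L = sum of degrees = 12 = 5·1 + 7.)
Laplacian eigenvalues: [0.0, 1.0, 1.0, 1.0, 1.0, 1.0, 7.0]. Algebraic connectivity (smallest non-zero eigenvalue) = 1.0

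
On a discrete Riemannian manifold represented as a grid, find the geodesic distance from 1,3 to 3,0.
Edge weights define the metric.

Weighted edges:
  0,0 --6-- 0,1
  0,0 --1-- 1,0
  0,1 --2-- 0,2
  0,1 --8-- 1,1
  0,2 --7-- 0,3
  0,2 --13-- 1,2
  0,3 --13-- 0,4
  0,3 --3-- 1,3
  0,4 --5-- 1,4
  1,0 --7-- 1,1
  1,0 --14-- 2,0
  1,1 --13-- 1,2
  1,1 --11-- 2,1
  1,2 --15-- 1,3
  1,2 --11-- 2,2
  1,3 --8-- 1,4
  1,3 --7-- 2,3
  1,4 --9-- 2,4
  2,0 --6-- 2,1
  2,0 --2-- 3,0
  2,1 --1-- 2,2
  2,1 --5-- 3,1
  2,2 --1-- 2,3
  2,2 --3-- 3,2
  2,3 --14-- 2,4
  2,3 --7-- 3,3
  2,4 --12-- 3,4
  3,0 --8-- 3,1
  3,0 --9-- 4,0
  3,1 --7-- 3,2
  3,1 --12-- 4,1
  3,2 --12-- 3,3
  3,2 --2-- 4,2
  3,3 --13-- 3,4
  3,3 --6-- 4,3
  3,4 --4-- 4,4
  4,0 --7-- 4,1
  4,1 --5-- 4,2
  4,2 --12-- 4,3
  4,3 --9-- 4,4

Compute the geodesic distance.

Shortest path: 1,3 → 2,3 → 2,2 → 2,1 → 2,0 → 3,0, total weight = 17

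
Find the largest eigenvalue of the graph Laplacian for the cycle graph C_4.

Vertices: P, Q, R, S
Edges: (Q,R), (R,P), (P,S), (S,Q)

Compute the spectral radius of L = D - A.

The cycle graph C_n has Laplacian eigenvalues λ_k = 2 − 2cos(2πk/n), k = 0, 1, …, n−1. Here n = 4:
k=0: 2 − 2cos(0) = 0.0; k=1: 2 − 2cos(π/2) = 2.0; k=2: 2 − 2cos(π) = 4.0; k=3: 2 − 2cos(3π/2) = 2.0.
Laplacian eigenvalues: [0.0, 2.0, 2.0, 4.0]. Largest eigenvalue (spectral radius) = 4.0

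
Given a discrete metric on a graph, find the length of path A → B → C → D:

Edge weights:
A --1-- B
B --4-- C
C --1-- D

Arc length = 1 + 4 + 1 = 6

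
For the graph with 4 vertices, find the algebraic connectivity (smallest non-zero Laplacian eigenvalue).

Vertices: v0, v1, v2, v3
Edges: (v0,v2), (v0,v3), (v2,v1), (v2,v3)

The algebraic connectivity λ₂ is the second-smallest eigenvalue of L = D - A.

Degrees: deg(v0) = 2, deg(v1) = 1, deg(v2) = 3, deg(v3) = 2.
L = D − A with rows/columns ordered (v0, v1, v2, v3):
  [ 2,  0, -1, -1]
  [ 0,  1, -1,  0]
  [-1, -1,  3, -1]
  [-1,  0, -1,  2]
Characteristic polynomial: det(λI − L) = λ(λ − 1)(λ − 3)(λ − 4).
Roots: λ = 0; (λ − 1) = 0 ⇒ λ = 1; (λ − 3) = 0 ⇒ λ = 3; (λ − 4) = 0 ⇒ λ = 4.
(Check: the roots sum (with multiplicity) to 8, matching trace L = Σdeg = 2·4 = 8.)
Laplacian eigenvalues: [0.0, 1.0, 3.0, 4.0]. Algebraic connectivity (smallest non-zero eigenvalue) = 1.0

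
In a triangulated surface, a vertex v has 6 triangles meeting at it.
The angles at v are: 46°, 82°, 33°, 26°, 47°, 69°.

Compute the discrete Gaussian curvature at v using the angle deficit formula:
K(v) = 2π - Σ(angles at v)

Sum of angles = 303°. K = 360° - 303° = 57° = 19π/60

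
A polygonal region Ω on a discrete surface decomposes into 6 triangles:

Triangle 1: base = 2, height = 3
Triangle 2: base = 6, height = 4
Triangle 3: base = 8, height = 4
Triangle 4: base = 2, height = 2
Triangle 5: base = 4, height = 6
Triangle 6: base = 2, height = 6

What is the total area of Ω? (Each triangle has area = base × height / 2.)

(1/2)×2×3 + (1/2)×6×4 + (1/2)×8×4 + (1/2)×2×2 + (1/2)×4×6 + (1/2)×2×6 = 51.0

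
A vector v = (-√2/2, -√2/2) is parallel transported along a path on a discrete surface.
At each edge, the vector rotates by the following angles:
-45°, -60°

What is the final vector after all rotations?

Total rotation: (-45°) + (-60°) = -105°. Final vector: (-0.5000, 0.8660)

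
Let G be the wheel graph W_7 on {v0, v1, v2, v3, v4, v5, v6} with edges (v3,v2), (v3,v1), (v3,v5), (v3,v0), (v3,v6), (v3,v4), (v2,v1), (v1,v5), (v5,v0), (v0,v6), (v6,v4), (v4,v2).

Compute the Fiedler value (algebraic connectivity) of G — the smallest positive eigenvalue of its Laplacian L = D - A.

The wheel W_7 is the join K_1 ∨ C_6 (a hub joined to every vertex of a cycle of length 6). For a join G ∨ H (G on p vertices, H on q vertices) the Laplacian spectrum is 0, p+q, the eigenvalues of L(G) other than one 0 each shifted by +q, and the eigenvalues of L(H) other than one 0 each shifted by +p. With G = K_1 (p = 1, nothing left after dropping its 0) and H = C_6 (q = 6, eigenvalues 2 − 2cos(2πk/6), k = 0, …, 5; drop k = 0), the spectrum of W_7 is 0, 7, and 1 + (2 − 2cos(2πk/6)) = 3 − 2cos(2πk/6) for k = 1, …, 5:
k=1: 3 − 2cos(π/3) = 2.0; k=2: 3 − 2cos(2π/3) = 4.0; k=3: 3 − 2cos(π) = 5.0; k=4: 3 − 2cos(4π/3) = 4.0; k=5: 3 − 2cos(5π/3) = 2.0.
Laplacian eigenvalues: [0.0, 2.0, 2.0, 4.0, 4.0, 5.0, 7.0]. Algebraic connectivity (smallest non-zero eigenvalue) = 2.0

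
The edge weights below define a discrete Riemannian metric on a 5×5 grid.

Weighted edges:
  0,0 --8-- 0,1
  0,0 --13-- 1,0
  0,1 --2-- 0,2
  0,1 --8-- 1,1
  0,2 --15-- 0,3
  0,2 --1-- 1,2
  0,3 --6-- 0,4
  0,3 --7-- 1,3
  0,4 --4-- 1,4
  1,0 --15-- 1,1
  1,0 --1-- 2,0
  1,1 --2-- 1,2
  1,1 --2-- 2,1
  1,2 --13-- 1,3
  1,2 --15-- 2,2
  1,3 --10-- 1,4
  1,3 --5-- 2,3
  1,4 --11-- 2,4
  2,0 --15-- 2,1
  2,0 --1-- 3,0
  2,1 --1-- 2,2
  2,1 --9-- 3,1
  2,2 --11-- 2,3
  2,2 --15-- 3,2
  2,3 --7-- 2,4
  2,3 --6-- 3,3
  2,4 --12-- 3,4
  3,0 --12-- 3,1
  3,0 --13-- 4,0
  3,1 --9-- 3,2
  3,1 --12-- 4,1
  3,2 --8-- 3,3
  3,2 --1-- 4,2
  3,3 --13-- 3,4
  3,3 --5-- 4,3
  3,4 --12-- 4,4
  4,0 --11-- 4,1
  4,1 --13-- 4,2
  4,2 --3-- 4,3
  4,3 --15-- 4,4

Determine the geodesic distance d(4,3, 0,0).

Shortest path: 4,3 → 4,2 → 3,2 → 2,2 → 2,1 → 1,1 → 1,2 → 0,2 → 0,1 → 0,0, total weight = 35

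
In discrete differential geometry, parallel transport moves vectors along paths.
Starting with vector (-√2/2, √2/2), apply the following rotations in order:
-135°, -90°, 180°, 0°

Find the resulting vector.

Total rotation: (-135°) + (-90°) + 180° + 0° = -45°. Final vector: (0, 1)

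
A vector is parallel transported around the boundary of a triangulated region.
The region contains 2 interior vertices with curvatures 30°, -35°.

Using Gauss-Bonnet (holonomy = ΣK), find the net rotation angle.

Holonomy = total enclosed curvature = 30° + (-35°) = -5°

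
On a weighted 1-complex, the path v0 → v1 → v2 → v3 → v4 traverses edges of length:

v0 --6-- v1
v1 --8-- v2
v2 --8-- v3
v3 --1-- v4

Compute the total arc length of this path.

Arc length = 6 + 8 + 8 + 1 = 23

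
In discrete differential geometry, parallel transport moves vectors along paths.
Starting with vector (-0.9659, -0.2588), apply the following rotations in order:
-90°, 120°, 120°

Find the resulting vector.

Total rotation: (-90°) + 120° + 120° = 150°. Final vector: (0.9659, -0.2588)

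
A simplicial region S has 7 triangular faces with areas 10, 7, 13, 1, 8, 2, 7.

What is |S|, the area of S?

10 + 7 + 13 + 1 + 8 + 2 + 7 = 48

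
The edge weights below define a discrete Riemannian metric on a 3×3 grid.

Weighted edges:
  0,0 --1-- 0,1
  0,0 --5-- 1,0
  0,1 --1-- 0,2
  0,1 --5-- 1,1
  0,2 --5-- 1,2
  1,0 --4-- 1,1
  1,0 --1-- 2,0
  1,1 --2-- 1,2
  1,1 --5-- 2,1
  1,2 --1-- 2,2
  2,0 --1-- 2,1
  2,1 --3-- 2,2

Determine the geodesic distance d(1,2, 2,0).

Shortest path: 1,2 → 2,2 → 2,1 → 2,0, total weight = 5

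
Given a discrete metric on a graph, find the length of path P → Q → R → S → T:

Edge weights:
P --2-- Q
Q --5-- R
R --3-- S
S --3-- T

Arc length = 2 + 5 + 3 + 3 = 13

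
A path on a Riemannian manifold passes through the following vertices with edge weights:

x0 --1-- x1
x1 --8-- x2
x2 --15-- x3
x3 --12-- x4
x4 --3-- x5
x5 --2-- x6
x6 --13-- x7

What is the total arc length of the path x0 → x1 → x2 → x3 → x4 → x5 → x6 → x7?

Arc length = 1 + 8 + 15 + 12 + 3 + 2 + 13 = 54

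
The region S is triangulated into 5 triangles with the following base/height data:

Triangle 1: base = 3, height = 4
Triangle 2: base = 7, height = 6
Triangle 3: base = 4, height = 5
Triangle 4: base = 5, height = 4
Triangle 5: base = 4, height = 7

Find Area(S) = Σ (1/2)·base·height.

(1/2)×3×4 + (1/2)×7×6 + (1/2)×4×5 + (1/2)×5×4 + (1/2)×4×7 = 61.0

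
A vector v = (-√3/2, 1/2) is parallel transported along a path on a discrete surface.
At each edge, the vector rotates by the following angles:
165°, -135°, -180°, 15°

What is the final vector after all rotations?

Total rotation: 165° + (-135°) + (-180°) + 15° = -135°. Final vector: (0.9659, 0.2588)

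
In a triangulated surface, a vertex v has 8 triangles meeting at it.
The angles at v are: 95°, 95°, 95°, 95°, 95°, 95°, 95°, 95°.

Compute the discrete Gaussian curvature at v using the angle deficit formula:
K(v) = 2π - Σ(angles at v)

Sum of angles = 760°. K = 360° - 760° = -400°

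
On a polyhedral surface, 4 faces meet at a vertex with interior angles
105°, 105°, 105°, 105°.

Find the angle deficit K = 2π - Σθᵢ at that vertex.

Sum of angles = 420°. K = 360° - 420° = -60°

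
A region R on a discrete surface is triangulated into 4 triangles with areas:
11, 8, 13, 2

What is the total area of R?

11 + 8 + 13 + 2 = 34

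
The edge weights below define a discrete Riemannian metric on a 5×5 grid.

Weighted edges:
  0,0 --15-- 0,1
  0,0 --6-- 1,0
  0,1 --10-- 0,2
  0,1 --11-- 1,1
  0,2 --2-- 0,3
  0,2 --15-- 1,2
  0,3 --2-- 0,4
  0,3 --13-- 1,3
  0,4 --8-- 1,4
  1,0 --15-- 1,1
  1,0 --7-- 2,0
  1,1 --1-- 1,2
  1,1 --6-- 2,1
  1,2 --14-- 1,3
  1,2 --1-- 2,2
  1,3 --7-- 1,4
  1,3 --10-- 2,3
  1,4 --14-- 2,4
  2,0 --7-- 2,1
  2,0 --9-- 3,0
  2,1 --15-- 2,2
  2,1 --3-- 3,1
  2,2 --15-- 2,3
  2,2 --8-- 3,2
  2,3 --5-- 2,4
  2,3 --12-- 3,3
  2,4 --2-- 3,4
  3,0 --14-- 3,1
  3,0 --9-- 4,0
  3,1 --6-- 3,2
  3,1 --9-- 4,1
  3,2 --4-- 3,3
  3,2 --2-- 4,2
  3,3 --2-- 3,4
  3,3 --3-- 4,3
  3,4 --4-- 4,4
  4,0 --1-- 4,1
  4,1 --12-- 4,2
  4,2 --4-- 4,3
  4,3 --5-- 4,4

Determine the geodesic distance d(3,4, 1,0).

Shortest path: 3,4 → 3,3 → 3,2 → 3,1 → 2,1 → 2,0 → 1,0, total weight = 29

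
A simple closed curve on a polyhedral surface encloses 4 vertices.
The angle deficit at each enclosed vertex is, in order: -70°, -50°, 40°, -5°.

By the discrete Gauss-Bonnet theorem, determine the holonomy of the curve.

Holonomy = total enclosed curvature = (-70°) + (-50°) + 40° + (-5°) = -85°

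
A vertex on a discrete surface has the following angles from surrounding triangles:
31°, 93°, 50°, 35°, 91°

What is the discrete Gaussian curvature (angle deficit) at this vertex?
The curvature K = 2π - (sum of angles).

Sum of angles = 300°. K = 360° - 300° = 60° = π/3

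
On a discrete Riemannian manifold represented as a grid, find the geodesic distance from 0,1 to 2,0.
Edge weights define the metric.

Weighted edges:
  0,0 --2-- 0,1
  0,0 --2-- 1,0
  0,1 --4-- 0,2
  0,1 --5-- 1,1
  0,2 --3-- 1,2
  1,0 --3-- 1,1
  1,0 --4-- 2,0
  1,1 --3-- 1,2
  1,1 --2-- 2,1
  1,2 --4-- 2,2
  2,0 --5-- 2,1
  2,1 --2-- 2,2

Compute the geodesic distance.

Shortest path: 0,1 → 0,0 → 1,0 → 2,0, total weight = 8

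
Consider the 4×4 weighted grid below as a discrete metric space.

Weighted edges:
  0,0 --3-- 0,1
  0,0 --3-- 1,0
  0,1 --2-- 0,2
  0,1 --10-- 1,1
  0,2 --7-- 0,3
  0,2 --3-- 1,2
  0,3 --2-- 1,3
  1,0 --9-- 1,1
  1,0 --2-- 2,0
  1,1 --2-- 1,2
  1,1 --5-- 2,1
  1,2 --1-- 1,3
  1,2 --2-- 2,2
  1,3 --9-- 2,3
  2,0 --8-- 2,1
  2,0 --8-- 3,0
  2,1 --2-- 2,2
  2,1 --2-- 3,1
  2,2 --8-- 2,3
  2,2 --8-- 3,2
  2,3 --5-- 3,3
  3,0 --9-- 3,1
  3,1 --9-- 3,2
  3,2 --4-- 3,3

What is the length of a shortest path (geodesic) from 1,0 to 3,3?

Shortest path: 1,0 → 2,0 → 2,1 → 2,2 → 3,2 → 3,3, total weight = 24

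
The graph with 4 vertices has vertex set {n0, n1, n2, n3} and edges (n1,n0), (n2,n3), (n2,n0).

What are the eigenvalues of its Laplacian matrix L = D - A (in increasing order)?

Degrees: deg(n0) = 2, deg(n1) = 1, deg(n2) = 2, deg(n3) = 1.
L = D − A with rows/columns ordered (n0, n1, n2, n3):
  [ 2, -1, -1,  0]
  [-1,  1,  0,  0]
  [-1,  0,  2, -1]
  [ 0,  0, -1,  1]
Characteristic polynomial: det(λI − L) = λ(λ² − 4λ + 2)(λ − 2).
Roots: λ = 0; (λ² − 4λ + 2) = 0 ⇒ λ = 2 ± √2 ≈ 0.5858, 3.4142; (λ − 2) = 0 ⇒ λ = 2.
(Check: the roots sum (with multiplicity) to 6, matching trace L = Σdeg = 2·3 = 6.)
Laplacian eigenvalues (increasing order): [0.0, 0.5858, 2.0, 3.4142]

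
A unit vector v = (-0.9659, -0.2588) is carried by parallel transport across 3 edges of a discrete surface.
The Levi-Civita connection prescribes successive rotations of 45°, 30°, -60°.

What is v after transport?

Total rotation: 45° + 30° + (-60°) = 15°. Final vector: (-0.8660, -0.5000)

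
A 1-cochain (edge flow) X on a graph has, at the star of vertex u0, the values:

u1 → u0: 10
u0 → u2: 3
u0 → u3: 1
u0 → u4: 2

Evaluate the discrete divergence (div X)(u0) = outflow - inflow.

Divergence = sum of outgoing flows = (-10) + 3 + 1 + 2 = -4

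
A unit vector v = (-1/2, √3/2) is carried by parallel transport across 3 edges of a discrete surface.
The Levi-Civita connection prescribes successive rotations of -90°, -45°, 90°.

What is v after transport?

Total rotation: (-90°) + (-45°) + 90° = -45°. Final vector: (0.2588, 0.9659)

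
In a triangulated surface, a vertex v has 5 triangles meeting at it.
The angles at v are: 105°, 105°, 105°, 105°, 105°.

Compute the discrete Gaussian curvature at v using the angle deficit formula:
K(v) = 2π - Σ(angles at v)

Sum of angles = 525°. K = 360° - 525° = -165°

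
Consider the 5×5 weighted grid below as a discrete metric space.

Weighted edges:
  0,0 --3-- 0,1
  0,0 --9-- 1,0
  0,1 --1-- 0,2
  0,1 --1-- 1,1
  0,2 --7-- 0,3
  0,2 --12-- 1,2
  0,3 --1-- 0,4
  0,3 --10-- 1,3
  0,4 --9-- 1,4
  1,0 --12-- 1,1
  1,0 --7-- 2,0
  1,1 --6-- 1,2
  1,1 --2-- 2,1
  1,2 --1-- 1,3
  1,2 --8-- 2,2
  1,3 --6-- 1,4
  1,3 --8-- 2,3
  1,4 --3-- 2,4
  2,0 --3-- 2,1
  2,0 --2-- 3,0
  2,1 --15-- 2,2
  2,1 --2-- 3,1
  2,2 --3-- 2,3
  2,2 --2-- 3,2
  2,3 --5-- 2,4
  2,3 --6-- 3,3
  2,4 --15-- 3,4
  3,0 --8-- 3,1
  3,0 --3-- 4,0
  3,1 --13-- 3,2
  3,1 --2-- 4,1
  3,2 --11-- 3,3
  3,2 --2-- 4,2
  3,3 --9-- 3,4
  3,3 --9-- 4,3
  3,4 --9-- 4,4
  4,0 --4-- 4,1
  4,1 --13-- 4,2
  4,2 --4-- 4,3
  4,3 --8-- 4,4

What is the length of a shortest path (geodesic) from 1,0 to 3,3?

Shortest path: 1,0 → 1,1 → 1,2 → 1,3 → 2,3 → 3,3, total weight = 33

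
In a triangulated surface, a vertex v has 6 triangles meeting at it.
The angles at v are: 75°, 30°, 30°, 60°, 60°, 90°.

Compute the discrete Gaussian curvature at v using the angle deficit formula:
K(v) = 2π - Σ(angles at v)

Sum of angles = 345°. K = 360° - 345° = 15° = π/12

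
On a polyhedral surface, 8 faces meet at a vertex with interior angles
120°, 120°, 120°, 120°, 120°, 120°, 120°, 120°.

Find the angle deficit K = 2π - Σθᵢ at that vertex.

Sum of angles = 960°. K = 360° - 960° = -600° = -10π/3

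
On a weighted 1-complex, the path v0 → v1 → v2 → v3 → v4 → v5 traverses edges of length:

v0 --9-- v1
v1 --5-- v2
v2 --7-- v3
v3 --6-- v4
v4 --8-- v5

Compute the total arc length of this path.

Arc length = 9 + 5 + 7 + 6 + 8 = 35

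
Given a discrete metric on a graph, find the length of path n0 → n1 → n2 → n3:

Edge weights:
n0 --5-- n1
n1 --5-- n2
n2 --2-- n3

Arc length = 5 + 5 + 2 = 12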